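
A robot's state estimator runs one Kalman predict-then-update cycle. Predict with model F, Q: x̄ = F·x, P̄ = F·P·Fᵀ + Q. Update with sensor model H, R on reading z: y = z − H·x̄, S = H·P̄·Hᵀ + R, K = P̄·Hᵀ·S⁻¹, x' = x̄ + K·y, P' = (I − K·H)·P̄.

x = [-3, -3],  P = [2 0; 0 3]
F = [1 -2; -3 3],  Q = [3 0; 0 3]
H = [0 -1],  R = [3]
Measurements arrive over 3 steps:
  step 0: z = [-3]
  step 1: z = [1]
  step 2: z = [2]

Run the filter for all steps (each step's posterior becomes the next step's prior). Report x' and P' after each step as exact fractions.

step 0: x' = [27/17, 48/17], P' = [97/17 -24/17; -24/17 48/17]
step 1: x' = [-1241/613, -533/613], P' = [3329/613 -795/613; -795/613 1788/613]
step 2: x' = [44675/21347, -39344/21347], P' = [117400/21347 -27870/21347; -27870/21347 62202/21347]

step 0: x̄ = F·x = [3, 0]
step 0: P̄ = F·P·Fᵀ + Q = [17 -24; -24 48]
step 0: y = z − H·x̄ = [-3]
step 0: S = H·P̄·Hᵀ + R = [51]
step 0: K = P̄·Hᵀ·S⁻¹ = [8/17; -16/17]
step 0: x' = x̄ + K·y = [27/17, 48/17]
step 0: P' = (I − K·H)·P̄ = [97/17 -24/17; -24/17 48/17]
step 1: x̄ = F·x = [-69/17, 63/17]
step 1: P̄ = F·P·Fᵀ + Q = [436/17 -795/17; -795/17 1788/17]
step 1: y = z − H·x̄ = [80/17]
step 1: S = H·P̄·Hᵀ + R = [1839/17]
step 1: K = P̄·Hᵀ·S⁻¹ = [265/613; -596/613]
step 1: x' = x̄ + K·y = [-1241/613, -533/613]
step 1: P' = (I − K·H)·P̄ = [3329/613 -795/613; -795/613 1788/613]
step 2: x̄ = F·x = [-175/613, 2124/613]
step 2: P̄ = F·P·Fᵀ + Q = [15500/613 -27870/613; -27870/613 62202/613]
step 2: y = z − H·x̄ = [3350/613]
step 2: S = H·P̄·Hᵀ + R = [64041/613]
step 2: K = P̄·Hᵀ·S⁻¹ = [9290/21347; -20734/21347]
step 2: x' = x̄ + K·y = [44675/21347, -39344/21347]
step 2: P' = (I − K·H)·P̄ = [117400/21347 -27870/21347; -27870/21347 62202/21347]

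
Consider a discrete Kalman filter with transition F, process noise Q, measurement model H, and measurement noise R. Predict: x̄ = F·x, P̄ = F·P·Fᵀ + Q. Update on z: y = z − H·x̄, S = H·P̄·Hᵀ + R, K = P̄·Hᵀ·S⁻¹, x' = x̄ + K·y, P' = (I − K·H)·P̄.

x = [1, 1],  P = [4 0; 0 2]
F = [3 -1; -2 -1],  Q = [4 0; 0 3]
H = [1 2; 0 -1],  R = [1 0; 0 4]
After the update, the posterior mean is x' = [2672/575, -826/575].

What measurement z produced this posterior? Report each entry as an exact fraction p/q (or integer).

x̄ = F·x = [2, -3]
P̄ = F·P·Fᵀ + Q = [42 -22; -22 21]
S = H·P̄·Hᵀ + R = [39 -20; -20 25]
K = P̄·Hᵀ·S⁻¹ = [78/115 818/575; 16/115 -419/575]
x' − x̄ = [1522/575, 899/575] = K·y
y = (KᵀK)⁻¹·Kᵀ·(x' − x̄) = [6, -1]
z = y + H·x̄ = [6, -1] + [-4, 3] = [2, 2]

z = [2, 2]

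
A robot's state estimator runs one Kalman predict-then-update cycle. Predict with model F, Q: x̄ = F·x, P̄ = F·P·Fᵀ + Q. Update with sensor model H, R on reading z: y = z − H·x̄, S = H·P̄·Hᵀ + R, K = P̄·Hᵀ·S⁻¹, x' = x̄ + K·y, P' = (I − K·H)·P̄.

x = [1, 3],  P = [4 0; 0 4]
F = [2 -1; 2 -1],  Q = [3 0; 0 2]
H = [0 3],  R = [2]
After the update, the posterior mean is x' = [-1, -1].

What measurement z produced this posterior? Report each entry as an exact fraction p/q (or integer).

x̄ = F·x = [-1, -1]
P̄ = F·P·Fᵀ + Q = [23 20; 20 22]
S = H·P̄·Hᵀ + R = [200]
K = P̄·Hᵀ·S⁻¹ = [3/10; 33/100]
x' − x̄ = [0, 0] = K·y
y = (KᵀK)⁻¹·Kᵀ·(x' − x̄) = [0]
z = y + H·x̄ = [0] + [-3] = [-3]

z = [-3]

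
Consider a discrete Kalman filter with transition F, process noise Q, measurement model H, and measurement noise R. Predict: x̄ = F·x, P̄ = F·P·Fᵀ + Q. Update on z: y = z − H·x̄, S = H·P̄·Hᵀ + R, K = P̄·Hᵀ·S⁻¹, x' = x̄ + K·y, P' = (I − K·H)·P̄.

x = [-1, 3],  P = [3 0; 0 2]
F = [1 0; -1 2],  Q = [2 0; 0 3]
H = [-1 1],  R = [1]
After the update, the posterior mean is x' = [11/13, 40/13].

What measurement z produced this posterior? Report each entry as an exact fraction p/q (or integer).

x̄ = F·x = [-1, 7]
P̄ = F·P·Fᵀ + Q = [5 -3; -3 14]
S = H·P̄·Hᵀ + R = [26]
K = P̄·Hᵀ·S⁻¹ = [-4/13; 17/26]
x' − x̄ = [24/13, -51/13] = K·y
y = (KᵀK)⁻¹·Kᵀ·(x' − x̄) = [-6]
z = y + H·x̄ = [-6] + [8] = [2]

z = [2]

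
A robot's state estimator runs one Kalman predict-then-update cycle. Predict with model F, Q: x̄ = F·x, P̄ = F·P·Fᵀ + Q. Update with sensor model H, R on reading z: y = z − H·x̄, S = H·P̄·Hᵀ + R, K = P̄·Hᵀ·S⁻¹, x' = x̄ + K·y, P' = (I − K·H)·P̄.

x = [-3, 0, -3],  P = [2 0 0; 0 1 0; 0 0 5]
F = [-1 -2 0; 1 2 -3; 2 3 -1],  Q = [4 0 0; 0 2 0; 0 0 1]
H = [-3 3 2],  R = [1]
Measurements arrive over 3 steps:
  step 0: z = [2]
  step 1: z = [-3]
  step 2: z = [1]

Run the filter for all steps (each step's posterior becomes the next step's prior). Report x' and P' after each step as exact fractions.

step 0: x̄ = F·x = [3, 6, -3]
step 0: P̄ = F·P·Fᵀ + Q = [10 -6 -10; -6 53 25; -10 25 23]
step 0: y = z − H·x̄ = [-1]
step 0: S = H·P̄·Hᵀ + R = [1188]
step 0: K = P̄·Hᵀ·S⁻¹ = [-17/297; 227/1188; 151/1188]
step 0: x' = x̄ + K·y = [908/297, 6901/1188, -3715/1188]
step 0: P' = (I − K·H)·P̄ = [1814/297 2077/297 -403/297; 2077/297 11435/1188 -4577/1188; -403/297 -4577/1188 4523/1188]
step 1: x̄ = F·x = [-8717/594, 28579/1188, 15841/594]
step 1: P̄ = F·P·Fᵀ + Q = [22745/297 -59263/594 -38011/297; -59263/594 193907/1188 108239/594; -38011/297 108239/594 67814/297]
step 1: y = z − H·x̄ = [-204967/1188]
step 1: S = H·P̄·Hᵀ + R = [10205927/1188]
step 1: K = P̄·Hᵀ·S⁻¹ = [-932606/10205927; 1370255/10205927; 1648078/10205927]
step 1: x' = x̄ + K·y = [11130743/10205927, 9106171/10205927, -12169549/10205927]
step 1: P' = (I − K·H)·P̄ = [49479198/10205927 57441356/10205927 -12409540/10205927; 57441356/10205927 85355153/10205927 -41185568/10205927; -12409540/10205927 -41185568/10205927 43988081/10205927]
step 2: x̄ = F·x = [-29343085/10205927, 65851732/10205927, 61749548/10205927]
step 2: P̄ = F·P·Fᵀ + Q = [661488942/10205927 -905007262/10205927 -1107959482/10205927; -905007262/10205927 1605653873/10205927 1685051077/10205927; -1107959482/10205927 1685051077/10205927 2006355017/10205927]
step 2: y = z − H·x̄ = [-398877620/10205927]
step 2: S = H·P̄·Hᵀ + R = [78246168754/10205927]
step 2: K = P̄·Hᵀ·S⁻¹ = [-3457703788/39123084377; 10902085559/78246168754; 12391741711/78246168754]
step 2: x' = x̄ + K·y = [22654352445/39123084377, 39391218162/39123084377, -5444036982/39123084377]
step 2: P' = (I − K·H)·P̄ = [192834685298/39123084377 224331122634/39123084377 -48973507898/39123084377; 224331122634/39123084377 664397694743/78246168754 -318152131433/78246168754; -48973507898/39123084377 -318152131433/78246168754 336503544311/78246168754]

step 0: x' = [908/297, 6901/1188, -3715/1188], P' = [1814/297 2077/297 -403/297; 2077/297 11435/1188 -4577/1188; -403/297 -4577/1188 4523/1188]
step 1: x' = [11130743/10205927, 9106171/10205927, -12169549/10205927], P' = [49479198/10205927 57441356/10205927 -12409540/10205927; 57441356/10205927 85355153/10205927 -41185568/10205927; -12409540/10205927 -41185568/10205927 43988081/10205927]
step 2: x' = [22654352445/39123084377, 39391218162/39123084377, -5444036982/39123084377], P' = [192834685298/39123084377 224331122634/39123084377 -48973507898/39123084377; 224331122634/39123084377 664397694743/78246168754 -318152131433/78246168754; -48973507898/39123084377 -318152131433/78246168754 336503544311/78246168754]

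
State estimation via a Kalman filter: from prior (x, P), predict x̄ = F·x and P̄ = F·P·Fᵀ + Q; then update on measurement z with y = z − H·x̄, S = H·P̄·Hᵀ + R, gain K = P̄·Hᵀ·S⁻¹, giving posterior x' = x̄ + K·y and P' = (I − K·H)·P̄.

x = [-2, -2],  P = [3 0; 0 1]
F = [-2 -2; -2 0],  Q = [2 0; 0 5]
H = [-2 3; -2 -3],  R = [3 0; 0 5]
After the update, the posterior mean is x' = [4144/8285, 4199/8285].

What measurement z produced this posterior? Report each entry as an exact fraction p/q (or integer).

x̄ = F·x = [8, 4]
P̄ = F·P·Fᵀ + Q = [18 12; 12 17]
S = H·P̄·Hᵀ + R = [84 -81; -81 374]
K = P̄·Hᵀ·S⁻¹ = [-1944/8285 -2016/8285; 1341/8285 -1371/8285]
x' − x̄ = [-62136/8285, -28941/8285] = K·y
y = (KᵀK)⁻¹·Kᵀ·(x' − x̄) = [5, 26]
z = y + H·x̄ = [5, 26] + [-4, -28] = [1, -2]

z = [1, -2]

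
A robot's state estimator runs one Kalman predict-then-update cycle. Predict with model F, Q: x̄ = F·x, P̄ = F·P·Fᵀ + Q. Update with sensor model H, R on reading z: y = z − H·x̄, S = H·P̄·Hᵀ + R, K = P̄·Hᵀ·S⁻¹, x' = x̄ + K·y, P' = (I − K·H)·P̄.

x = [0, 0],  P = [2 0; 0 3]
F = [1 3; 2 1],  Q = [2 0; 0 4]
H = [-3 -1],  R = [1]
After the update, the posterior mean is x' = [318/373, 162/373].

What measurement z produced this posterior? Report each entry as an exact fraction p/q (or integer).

z = [-3]

x̄ = F·x = [0, 0]
P̄ = F·P·Fᵀ + Q = [31 13; 13 15]
S = H·P̄·Hᵀ + R = [373]
K = P̄·Hᵀ·S⁻¹ = [-106/373; -54/373]
x' − x̄ = [318/373, 162/373] = K·y
y = (KᵀK)⁻¹·Kᵀ·(x' − x̄) = [-3]
z = y + H·x̄ = [-3] + [0] = [-3]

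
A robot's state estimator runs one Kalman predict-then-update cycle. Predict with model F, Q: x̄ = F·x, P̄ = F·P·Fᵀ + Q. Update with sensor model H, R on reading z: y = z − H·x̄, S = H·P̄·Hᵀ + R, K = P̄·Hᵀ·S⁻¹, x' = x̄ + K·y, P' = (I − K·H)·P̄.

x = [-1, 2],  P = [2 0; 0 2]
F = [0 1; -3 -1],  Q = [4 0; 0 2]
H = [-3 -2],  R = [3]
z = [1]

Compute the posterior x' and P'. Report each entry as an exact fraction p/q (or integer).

x' = [116/121, -221/121]
P' = [530/121 -774/121; -774/121 1218/121]

x̄ = F·x = [2, 1]
P̄ = F·P·Fᵀ + Q = [6 -2; -2 22]
y = z − H·x̄ = [9]
S = H·P̄·Hᵀ + R = [121]
K = P̄·Hᵀ·S⁻¹ = [-14/121; -38/121]
x' = x̄ + K·y = [116/121, -221/121]
P' = (I − K·H)·P̄ = [530/121 -774/121; -774/121 1218/121]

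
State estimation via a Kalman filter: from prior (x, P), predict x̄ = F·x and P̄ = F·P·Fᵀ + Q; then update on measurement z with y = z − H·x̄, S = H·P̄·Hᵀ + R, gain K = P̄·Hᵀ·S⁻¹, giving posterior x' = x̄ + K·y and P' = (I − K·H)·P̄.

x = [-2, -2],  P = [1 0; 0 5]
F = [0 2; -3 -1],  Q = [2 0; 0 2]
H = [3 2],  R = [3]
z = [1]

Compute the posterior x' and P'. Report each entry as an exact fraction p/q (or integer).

x̄ = F·x = [-4, 8]
P̄ = F·P·Fᵀ + Q = [22 -10; -10 16]
y = z − H·x̄ = [-3]
S = H·P̄·Hᵀ + R = [145]
K = P̄·Hᵀ·S⁻¹ = [46/145; 2/145]
x' = x̄ + K·y = [-718/145, 1154/145]
P' = (I − K·H)·P̄ = [1074/145 -1542/145; -1542/145 2316/145]

x' = [-718/145, 1154/145]
P' = [1074/145 -1542/145; -1542/145 2316/145]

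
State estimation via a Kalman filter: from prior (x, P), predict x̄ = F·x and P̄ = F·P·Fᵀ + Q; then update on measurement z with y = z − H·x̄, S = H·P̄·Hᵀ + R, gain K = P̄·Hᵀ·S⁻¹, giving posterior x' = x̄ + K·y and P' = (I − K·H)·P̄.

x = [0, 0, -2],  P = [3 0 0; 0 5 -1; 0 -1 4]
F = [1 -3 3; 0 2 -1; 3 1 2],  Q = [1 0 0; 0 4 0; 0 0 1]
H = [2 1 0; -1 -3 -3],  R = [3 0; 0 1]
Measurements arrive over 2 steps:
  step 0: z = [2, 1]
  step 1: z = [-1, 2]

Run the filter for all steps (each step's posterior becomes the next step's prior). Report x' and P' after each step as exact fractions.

step 0: x̄ = F·x = [-6, 2, -4]
step 0: P̄ = F·P·Fᵀ + Q = [103 -51 21; -51 32 -1; 21 -1 45]
step 0: y = z − H·x̄ = [12, -11]
step 0: S = H·P̄·Hᵀ + R = [243 -68; -68 599]
step 0: K = P̄·Hᵀ·S⁻¹ = [91961/140933 7381/140933; -44786/140933 -14966/140933; 14155/140933 -34391/140933]
step 0: x' = x̄ + K·y = [176743/140933, -90940/140933, -15571/140933]
step 0: P' = (I − K·H)·P̄ = [358097/140933 -440311/140933 318485/140933; -440311/140933 746264/140933 -594505/140933; 318485/140933 -594505/140933 499807/140933]
step 1: x̄ = F·x = [402850/140933, -12793/10841, 11031/3809]
step 1: P̄ = F·P·Fᵀ + Q = [26967535/140933 -963589/10841 287667/3809; -963589/10841 494355/10841 -10162/293; 287667/3809 -10162/293 132736/3809]
step 1: y = z − H·x̄ = [-780324/140933, 1410230/140933]
step 1: S = H·P̄·Hᵀ + R = [64612926/140933 -34726624/140933; -34726624/140933 29868627/140933]
step 1: K = P̄·Hᵀ·S⁻¹ = [3522875419/5136915922 214702021/2568457961; -1998440797/5136915922 -481493978/2568457961; 417862266/2568457961 -435457195/2568457961]
step 1: x' = x̄ + K·y = [-262604206/2568457961, -2316414675/2568457961, 767355101/2568457961]
step 1: P' = (I − K·H)·P̄ = [12825761605/5136915922 -15082896953/5136915922 5332254202/2568457961; -15082896953/5136915922 24170471515/5136915922 -9410921606/2568457961; 5332254202/2568457961 -9410921606/2568457961 7778655937/2568457961]

step 0: x' = [176743/140933, -90940/140933, -15571/140933], P' = [358097/140933 -440311/140933 318485/140933; -440311/140933 746264/140933 -594505/140933; 318485/140933 -594505/140933 499807/140933]
step 1: x' = [-262604206/2568457961, -2316414675/2568457961, 767355101/2568457961], P' = [12825761605/5136915922 -15082896953/5136915922 5332254202/2568457961; -15082896953/5136915922 24170471515/5136915922 -9410921606/2568457961; 5332254202/2568457961 -9410921606/2568457961 7778655937/2568457961]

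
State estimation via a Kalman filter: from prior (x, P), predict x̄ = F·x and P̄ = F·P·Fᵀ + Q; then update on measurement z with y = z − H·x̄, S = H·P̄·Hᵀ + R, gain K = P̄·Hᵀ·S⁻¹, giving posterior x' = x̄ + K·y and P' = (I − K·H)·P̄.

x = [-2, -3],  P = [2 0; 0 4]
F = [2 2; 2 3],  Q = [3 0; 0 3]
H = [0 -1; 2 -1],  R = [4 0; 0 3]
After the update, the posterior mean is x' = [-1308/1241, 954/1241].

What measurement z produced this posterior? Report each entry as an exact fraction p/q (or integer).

x̄ = F·x = [-10, -13]
P̄ = F·P·Fᵀ + Q = [27 32; 32 47]
S = H·P̄·Hᵀ + R = [51 -17; -17 30]
K = P̄·Hᵀ·S⁻¹ = [-586/1241 34/73; -1121/1241 4/73]
x' − x̄ = [11102/1241, 17087/1241] = K·y
y = (KᵀK)⁻¹·Kᵀ·(x' − x̄) = [-15, 4]
z = y + H·x̄ = [-15, 4] + [13, -7] = [-2, -3]

z = [-2, -3]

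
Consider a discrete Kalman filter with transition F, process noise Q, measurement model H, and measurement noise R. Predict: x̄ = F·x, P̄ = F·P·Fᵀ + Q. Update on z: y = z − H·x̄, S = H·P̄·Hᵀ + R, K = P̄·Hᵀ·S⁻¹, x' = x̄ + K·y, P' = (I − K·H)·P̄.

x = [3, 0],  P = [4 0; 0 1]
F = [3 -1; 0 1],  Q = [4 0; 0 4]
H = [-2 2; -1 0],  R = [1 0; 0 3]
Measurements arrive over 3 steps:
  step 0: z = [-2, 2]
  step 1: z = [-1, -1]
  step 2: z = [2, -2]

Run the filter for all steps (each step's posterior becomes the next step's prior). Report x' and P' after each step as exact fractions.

step 0: x' = [-535/1436, -1861/1436], P' = [2571/1436 2445/1436; 2445/1436 2667/1436]
step 1: x' = [60949/136858, -60597/547432], P' = [131874/68429 254589/136858; 254589/136858 1113281/547432]
step 2: x' = [243839941/215473409, 435383948/215473409], P' = [421632843/215473409 407394801/215473409; 407394801/215473409 444942587/215473409]

step 0: x̄ = F·x = [9, 0]
step 0: P̄ = F·P·Fᵀ + Q = [41 -1; -1 5]
step 0: y = z − H·x̄ = [16, 11]
step 0: S = H·P̄·Hᵀ + R = [193 84; 84 44]
step 0: K = P̄·Hᵀ·S⁻¹ = [-63/359 -857/1436; 111/359 -815/1436]
step 0: x' = x̄ + K·y = [-535/1436, -1861/1436]
step 0: P' = (I − K·H)·P̄ = [2571/1436 2445/1436; 2445/1436 2667/1436]
step 1: x̄ = F·x = [64/359, -1861/1436]
step 1: P̄ = F·P·Fᵀ + Q = [4220/359 1167/359; 1167/359 8411/1436]
step 1: y = z − H·x̄ = [1399/718, -295/359]
step 1: S = H·P̄·Hᵀ + R = [16314/359 6106/359; 6106/359 5297/359]
step 1: K = P̄·Hᵀ·S⁻¹ = [-9159/68429 -43958/68429; 94925/273716 -84863/136858]
step 1: x' = x̄ + K·y = [60949/136858, -60597/547432]
step 1: P' = (I − K·H)·P̄ = [131874/68429 254589/136858; 254589/136858 1113281/547432]
step 2: x̄ = F·x = [791985/547432, -60597/547432]
step 2: P̄ = F·P·Fᵀ + Q = [6687801/547432 1941787/547432; 1941787/547432 3303009/547432]
step 2: y = z − H·x̄ = [700007/136858, -302879/547432]
step 2: S = H·P̄·Hᵀ + R = [3122047/68429 2373007/136858; 2373007/136858 8330097/547432]
step 2: K = P̄·Hᵀ·S⁻¹ = [-28476084/215473409 -140544281/215473409; 75095572/215473409 -135798267/215473409]
step 2: x' = x̄ + K·y = [243839941/215473409, 435383948/215473409]
step 2: P' = (I − K·H)·P̄ = [421632843/215473409 407394801/215473409; 407394801/215473409 444942587/215473409]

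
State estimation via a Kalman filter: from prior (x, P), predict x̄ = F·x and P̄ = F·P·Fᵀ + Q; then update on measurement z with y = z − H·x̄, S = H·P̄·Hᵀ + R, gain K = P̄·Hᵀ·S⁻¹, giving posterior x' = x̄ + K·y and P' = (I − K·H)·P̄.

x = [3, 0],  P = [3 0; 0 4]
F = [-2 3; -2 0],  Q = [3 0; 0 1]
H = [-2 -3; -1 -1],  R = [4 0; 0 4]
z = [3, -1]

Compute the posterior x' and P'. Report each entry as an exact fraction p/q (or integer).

x̄ = F·x = [-6, -6]
P̄ = F·P·Fᵀ + Q = [51 12; 12 13]
y = z − H·x̄ = [-27, -13]
S = H·P̄·Hᵀ + R = [469 201; 201 92]
K = P̄·Hᵀ·S⁻¹ = [-33/2747 -27/41; -771/2747 14/41]
x' = x̄ + K·y = [7926/2747, -7859/2747]
P' = (I − K·H)·P̄ = [21576/2747 -14340/2747; -14340/2747 10588/2747]

x' = [7926/2747, -7859/2747]
P' = [21576/2747 -14340/2747; -14340/2747 10588/2747]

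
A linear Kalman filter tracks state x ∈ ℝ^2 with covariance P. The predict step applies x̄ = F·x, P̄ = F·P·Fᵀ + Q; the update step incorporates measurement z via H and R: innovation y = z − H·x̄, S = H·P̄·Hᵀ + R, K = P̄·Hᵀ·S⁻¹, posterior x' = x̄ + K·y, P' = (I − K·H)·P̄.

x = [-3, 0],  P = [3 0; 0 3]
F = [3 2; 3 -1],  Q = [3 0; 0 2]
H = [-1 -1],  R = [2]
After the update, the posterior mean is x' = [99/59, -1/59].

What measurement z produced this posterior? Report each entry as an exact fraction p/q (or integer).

z = [-2]

x̄ = F·x = [-9, -9]
P̄ = F·P·Fᵀ + Q = [42 21; 21 32]
S = H·P̄·Hᵀ + R = [118]
K = P̄·Hᵀ·S⁻¹ = [-63/118; -53/118]
x' − x̄ = [630/59, 530/59] = K·y
y = (KᵀK)⁻¹·Kᵀ·(x' − x̄) = [-20]
z = y + H·x̄ = [-20] + [18] = [-2]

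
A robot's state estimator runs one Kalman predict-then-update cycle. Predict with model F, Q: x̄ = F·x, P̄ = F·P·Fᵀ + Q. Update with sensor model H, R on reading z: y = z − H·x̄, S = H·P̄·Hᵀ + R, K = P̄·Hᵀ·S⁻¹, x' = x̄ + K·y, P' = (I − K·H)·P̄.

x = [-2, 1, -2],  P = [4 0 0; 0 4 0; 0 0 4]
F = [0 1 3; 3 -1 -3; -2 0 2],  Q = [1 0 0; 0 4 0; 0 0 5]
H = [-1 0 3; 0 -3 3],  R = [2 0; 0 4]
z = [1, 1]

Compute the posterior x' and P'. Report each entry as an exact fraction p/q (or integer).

x̄ = F·x = [-5, -1, 0]
P̄ = F·P·Fᵀ + Q = [41 -40 24; -40 80 -48; 24 -48 37]
y = z − H·x̄ = [-4, -2]
S = H·P̄·Hᵀ + R = [232 573; 573 1921]
K = P̄·Hᵀ·S⁻¹ = [-50465/117343 26781/117343; 20248/117343 -29496/117343; 21012/117343 9309/117343]
x' = x̄ + K·y = [-438417/117343, -139343/117343, -102666/117343]
P' = (I − K·H)·P̄ = [1233526/117343 341824/117343 377532/117343; 341824/117343 166768/117343 127440/117343; 377532/117343 127440/117343 139852/117343]

x' = [-438417/117343, -139343/117343, -102666/117343]
P' = [1233526/117343 341824/117343 377532/117343; 341824/117343 166768/117343 127440/117343; 377532/117343 127440/117343 139852/117343]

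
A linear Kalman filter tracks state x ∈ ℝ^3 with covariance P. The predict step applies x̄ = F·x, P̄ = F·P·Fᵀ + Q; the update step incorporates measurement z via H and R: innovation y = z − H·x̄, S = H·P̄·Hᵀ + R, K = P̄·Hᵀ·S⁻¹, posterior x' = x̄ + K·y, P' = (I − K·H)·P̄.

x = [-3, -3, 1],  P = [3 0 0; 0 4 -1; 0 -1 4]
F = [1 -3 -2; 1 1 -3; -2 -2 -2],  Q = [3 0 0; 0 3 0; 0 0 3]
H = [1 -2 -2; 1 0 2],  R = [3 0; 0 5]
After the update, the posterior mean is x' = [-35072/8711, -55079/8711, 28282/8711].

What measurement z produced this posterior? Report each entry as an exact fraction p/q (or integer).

x̄ = F·x = [4, -9, 10]
P̄ = F·P·Fᵀ + Q = [46 8 24; 8 52 6; 24 6 39]
S = H·P̄·Hᵀ + R = [333 -150; -150 303]
K = P̄·Hᵀ·S⁻¹ = [2882/26133 3178/8711; -9908/26133 -1060/8711; -522/8711 2674/8711]
x' − x̄ = [-69916/8711, 23320/8711, -58828/8711] = K·y
y = (KᵀK)⁻¹·Kᵀ·(x' − x̄) = [0, -22]
z = y + H·x̄ = [0, -22] + [2, 24] = [2, 2]

z = [2, 2]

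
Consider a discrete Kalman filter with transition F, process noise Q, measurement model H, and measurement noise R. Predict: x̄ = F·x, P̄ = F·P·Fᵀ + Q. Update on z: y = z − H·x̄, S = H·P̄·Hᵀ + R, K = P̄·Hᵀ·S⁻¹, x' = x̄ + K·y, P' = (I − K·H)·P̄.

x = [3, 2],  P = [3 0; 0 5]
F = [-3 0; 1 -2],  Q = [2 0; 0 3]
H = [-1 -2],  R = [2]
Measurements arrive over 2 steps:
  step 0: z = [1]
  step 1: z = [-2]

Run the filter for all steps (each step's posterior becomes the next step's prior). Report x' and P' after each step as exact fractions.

step 0: x' = [-71/9, 331/99], P' = [250/9 -124/9; -124/9 725/99]
step 1: x' = [9929/837, -1417/279], P' = [35108/279 -5998/93; -5998/93 1039/31]

step 0: x̄ = F·x = [-9, -1]
step 0: P̄ = F·P·Fᵀ + Q = [29 -9; -9 26]
step 0: y = z − H·x̄ = [-10]
step 0: S = H·P̄·Hᵀ + R = [99]
step 0: K = P̄·Hᵀ·S⁻¹ = [-1/9; -43/99]
step 0: x' = x̄ + K·y = [-71/9, 331/99]
step 0: P' = (I − K·H)·P̄ = [250/9 -124/9; -124/9 725/99]
step 1: x̄ = F·x = [71/3, -481/33]
step 1: P̄ = F·P·Fᵀ + Q = [252 -166; -166 1267/11]
step 1: y = z − H·x̄ = [-247/33]
step 1: S = H·P̄·Hᵀ + R = [558/11]
step 1: K = P̄·Hᵀ·S⁻¹ = [440/279; -118/93]
step 1: x' = x̄ + K·y = [9929/837, -1417/279]
step 1: P' = (I − K·H)·P̄ = [35108/279 -5998/93; -5998/93 1039/31]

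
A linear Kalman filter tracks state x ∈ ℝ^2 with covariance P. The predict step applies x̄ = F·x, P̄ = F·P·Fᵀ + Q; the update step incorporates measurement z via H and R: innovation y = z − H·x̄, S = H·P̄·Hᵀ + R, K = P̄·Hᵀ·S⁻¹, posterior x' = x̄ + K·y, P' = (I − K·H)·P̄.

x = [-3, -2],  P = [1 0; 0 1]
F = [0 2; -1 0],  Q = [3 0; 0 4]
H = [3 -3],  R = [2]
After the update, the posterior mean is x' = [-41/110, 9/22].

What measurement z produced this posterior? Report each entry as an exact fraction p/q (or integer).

x̄ = F·x = [-4, 3]
P̄ = F·P·Fᵀ + Q = [7 0; 0 5]
S = H·P̄·Hᵀ + R = [110]
K = P̄·Hᵀ·S⁻¹ = [21/110; -3/22]
x' − x̄ = [399/110, -57/22] = K·y
y = (KᵀK)⁻¹·Kᵀ·(x' − x̄) = [19]
z = y + H·x̄ = [19] + [-21] = [-2]

z = [-2]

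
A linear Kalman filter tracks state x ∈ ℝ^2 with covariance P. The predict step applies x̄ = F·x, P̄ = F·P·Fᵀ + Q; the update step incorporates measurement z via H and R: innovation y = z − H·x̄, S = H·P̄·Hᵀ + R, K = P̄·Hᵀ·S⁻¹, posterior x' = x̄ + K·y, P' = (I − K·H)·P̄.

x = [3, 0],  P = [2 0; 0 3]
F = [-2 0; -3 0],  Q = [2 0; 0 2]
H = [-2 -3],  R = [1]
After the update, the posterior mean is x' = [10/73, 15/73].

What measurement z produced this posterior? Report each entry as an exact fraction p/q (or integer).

z = [-1]

x̄ = F·x = [-6, -9]
P̄ = F·P·Fᵀ + Q = [10 12; 12 20]
S = H·P̄·Hᵀ + R = [365]
K = P̄·Hᵀ·S⁻¹ = [-56/365; -84/365]
x' − x̄ = [448/73, 672/73] = K·y
y = (KᵀK)⁻¹·Kᵀ·(x' − x̄) = [-40]
z = y + H·x̄ = [-40] + [39] = [-1]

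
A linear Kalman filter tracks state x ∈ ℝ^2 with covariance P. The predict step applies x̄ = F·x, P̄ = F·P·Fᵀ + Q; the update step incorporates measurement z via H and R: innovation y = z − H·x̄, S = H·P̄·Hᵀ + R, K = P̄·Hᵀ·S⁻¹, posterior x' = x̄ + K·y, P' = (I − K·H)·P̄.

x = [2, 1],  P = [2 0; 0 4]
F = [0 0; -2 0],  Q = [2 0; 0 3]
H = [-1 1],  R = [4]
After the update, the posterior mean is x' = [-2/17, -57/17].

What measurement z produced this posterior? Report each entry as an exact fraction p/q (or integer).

z = [-3]

x̄ = F·x = [0, -4]
P̄ = F·P·Fᵀ + Q = [2 0; 0 11]
S = H·P̄·Hᵀ + R = [17]
K = P̄·Hᵀ·S⁻¹ = [-2/17; 11/17]
x' − x̄ = [-2/17, 11/17] = K·y
y = (KᵀK)⁻¹·Kᵀ·(x' − x̄) = [1]
z = y + H·x̄ = [1] + [-4] = [-3]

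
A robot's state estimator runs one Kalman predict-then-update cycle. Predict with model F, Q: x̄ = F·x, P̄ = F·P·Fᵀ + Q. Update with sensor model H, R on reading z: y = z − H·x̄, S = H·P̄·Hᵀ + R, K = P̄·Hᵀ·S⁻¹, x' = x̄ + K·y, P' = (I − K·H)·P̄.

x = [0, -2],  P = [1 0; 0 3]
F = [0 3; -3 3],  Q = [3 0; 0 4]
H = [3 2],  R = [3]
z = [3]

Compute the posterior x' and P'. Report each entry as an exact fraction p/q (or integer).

x̄ = F·x = [-6, -6]
P̄ = F·P·Fᵀ + Q = [30 27; 27 40]
y = z − H·x̄ = [33]
S = H·P̄·Hᵀ + R = [757]
K = P̄·Hᵀ·S⁻¹ = [144/757; 161/757]
x' = x̄ + K·y = [210/757, 771/757]
P' = (I − K·H)·P̄ = [1974/757 -2745/757; -2745/757 4359/757]

x' = [210/757, 771/757]
P' = [1974/757 -2745/757; -2745/757 4359/757]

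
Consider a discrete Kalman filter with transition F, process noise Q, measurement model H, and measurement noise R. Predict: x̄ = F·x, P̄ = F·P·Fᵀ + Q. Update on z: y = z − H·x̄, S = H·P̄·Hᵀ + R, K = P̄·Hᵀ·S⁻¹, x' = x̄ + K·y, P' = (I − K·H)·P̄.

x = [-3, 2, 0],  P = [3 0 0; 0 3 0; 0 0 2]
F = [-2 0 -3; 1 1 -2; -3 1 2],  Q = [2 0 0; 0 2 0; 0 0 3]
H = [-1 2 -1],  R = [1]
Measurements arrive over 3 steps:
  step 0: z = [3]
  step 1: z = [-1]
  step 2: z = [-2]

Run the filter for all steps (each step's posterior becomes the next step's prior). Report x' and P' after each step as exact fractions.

step 0: x' = [20/7, 349/91, 176/91], P' = [198/7 82/7 -33/7; 82/7 656/91 226/91; -33/7 226/91 1837/182]
step 1: x' = [-2941420/335817, -60589/37313, 2183171/335817], P' = [37168996/335817 1151812/37313 -16387727/335817; 1151812/37313 352490/37313 -455552/37313; -16387727/335817 -455552/37313 8317813/335817]
step 2: x' = [-22278647167/2762027623, -8553179337/2762027623, 10723356859/2762027623], P' = [96818478837/2762027623 28043473757/2762027623 -40522737255/2762027623; 28043473757/2762027623 10422936879/2762027623 -7894227190/2762027623; -40522737255/2762027623 -7894227190/2762027623 25893926231/2762027623]

step 0: x̄ = F·x = [6, -1, 11]
step 0: P̄ = F·P·Fᵀ + Q = [32 6 6; 6 16 -14; 6 -14 41]
step 0: y = z − H·x̄ = [22]
step 0: S = H·P̄·Hᵀ + R = [182]
step 0: K = P̄·Hᵀ·S⁻¹ = [-1/7; 20/91; -75/182]
step 0: x' = x̄ + K·y = [20/7, 349/91, 176/91]
step 0: P' = (I − K·H)·P̄ = [198/7 82/7 -33/7; 82/7 656/91 226/91; -33/7 226/91 1837/182]
step 1: x̄ = F·x = [-1048/91, 257/91, -79/91]
step 1: P̄ = F·P·Fᵀ + Q = [27193/182 -2876/91 4978/91; -2876/91 10030/91 -16304/91; 4978/91 -16304/91 27425/91]
step 1: y = z − H·x̄ = [-1732/91]
step 1: S = H·P̄·Hᵀ + R = [335817/182]
step 1: K = P̄·Hᵀ·S⁻¹ = [-48653/335817; 8720/37313; -130022/335817]
step 1: x' = x̄ + K·y = [-2941420/335817, -60589/37313, 2183171/335817]
step 1: P' = (I − K·H)·P̄ = [37168996/335817 1151812/37313 -16387727/335817; 1151812/37313 352490/37313 -455552/37313; -16387727/335817 -455552/37313 8317813/335817]
step 2: x̄ = F·x = [-666673/335817, -7853063/335817, 12645301/335817]
step 2: P̄ = F·P·Fᵀ + Q = [27555211/335817 -49251553/335817 82735751/335817; -49251553/335817 176967688/335817 -293440262/335817; 82735751/335817 -293440262/335817 490027081/335817]
step 2: y = z − H·x̄ = [27013120/335817]
step 2: S = H·P̄·Hᵀ + R = [2762027623/335817]
step 2: K = P̄·Hᵀ·S⁻¹ = [-208794068/2762027623; 696627191/2762027623; -1159643356/2762027623]
step 2: x' = x̄ + K·y = [-22278647167/2762027623, -8553179337/2762027623, 10723356859/2762027623]
step 2: P' = (I − K·H)·P̄ = [96818478837/2762027623 28043473757/2762027623 -40522737255/2762027623; 28043473757/2762027623 10422936879/2762027623 -7894227190/2762027623; -40522737255/2762027623 -7894227190/2762027623 25893926231/2762027623]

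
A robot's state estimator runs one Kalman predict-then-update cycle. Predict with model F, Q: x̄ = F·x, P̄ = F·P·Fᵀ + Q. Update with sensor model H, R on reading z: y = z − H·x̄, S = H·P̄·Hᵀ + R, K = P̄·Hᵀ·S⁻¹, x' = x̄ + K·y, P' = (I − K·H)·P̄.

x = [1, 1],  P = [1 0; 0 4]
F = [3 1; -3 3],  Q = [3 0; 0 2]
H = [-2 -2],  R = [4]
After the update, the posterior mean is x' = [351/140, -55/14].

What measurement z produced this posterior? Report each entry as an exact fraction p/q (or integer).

x̄ = F·x = [4, 0]
P̄ = F·P·Fᵀ + Q = [16 3; 3 47]
S = H·P̄·Hᵀ + R = [280]
K = P̄·Hᵀ·S⁻¹ = [-19/140; -5/14]
x' − x̄ = [-209/140, -55/14] = K·y
y = (KᵀK)⁻¹·Kᵀ·(x' − x̄) = [11]
z = y + H·x̄ = [11] + [-8] = [3]

z = [3]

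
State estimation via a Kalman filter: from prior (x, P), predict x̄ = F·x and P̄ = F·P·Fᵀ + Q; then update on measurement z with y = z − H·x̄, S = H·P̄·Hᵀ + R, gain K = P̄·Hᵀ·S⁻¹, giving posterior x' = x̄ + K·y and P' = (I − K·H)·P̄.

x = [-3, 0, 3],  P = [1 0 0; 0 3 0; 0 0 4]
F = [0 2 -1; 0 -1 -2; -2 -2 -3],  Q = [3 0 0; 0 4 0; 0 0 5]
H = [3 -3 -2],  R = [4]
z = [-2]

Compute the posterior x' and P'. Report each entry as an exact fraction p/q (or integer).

x̄ = F·x = [-3, -6, -3]
P̄ = F·P·Fᵀ + Q = [19 2 0; 2 23 30; 0 30 57]
y = z − H·x̄ = [-17]
S = H·P̄·Hᵀ + R = [934]
K = P̄·Hᵀ·S⁻¹ = [51/934; -123/934; -102/467]
x' = x̄ + K·y = [-3669/934, -3513/934, 333/467]
P' = (I − K·H)·P̄ = [15145/934 8141/934 5202/467; 8141/934 6353/934 1464/467; 5202/467 1464/467 5811/467]

x' = [-3669/934, -3513/934, 333/467]
P' = [15145/934 8141/934 5202/467; 8141/934 6353/934 1464/467; 5202/467 1464/467 5811/467]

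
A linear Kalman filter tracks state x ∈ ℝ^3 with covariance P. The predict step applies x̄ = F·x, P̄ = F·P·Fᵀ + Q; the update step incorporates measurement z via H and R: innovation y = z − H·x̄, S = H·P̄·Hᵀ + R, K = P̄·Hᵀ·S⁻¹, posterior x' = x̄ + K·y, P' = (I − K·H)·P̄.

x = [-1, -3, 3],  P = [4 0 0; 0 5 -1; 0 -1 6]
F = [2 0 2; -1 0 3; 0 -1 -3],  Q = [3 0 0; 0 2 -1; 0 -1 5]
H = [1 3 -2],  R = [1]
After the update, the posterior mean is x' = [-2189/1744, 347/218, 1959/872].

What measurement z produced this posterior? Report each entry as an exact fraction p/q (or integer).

z = [-1]

x̄ = F·x = [4, 10, -6]
P̄ = F·P·Fᵀ + Q = [43 28 -34; 28 60 -52; -34 -52 58]
S = H·P̄·Hᵀ + R = [1744]
K = P̄·Hᵀ·S⁻¹ = [195/1744; 39/218; -153/872]
x' − x̄ = [-9165/1744, -1833/218, 7191/872] = K·y
y = (KᵀK)⁻¹·Kᵀ·(x' − x̄) = [-47]
z = y + H·x̄ = [-47] + [46] = [-1]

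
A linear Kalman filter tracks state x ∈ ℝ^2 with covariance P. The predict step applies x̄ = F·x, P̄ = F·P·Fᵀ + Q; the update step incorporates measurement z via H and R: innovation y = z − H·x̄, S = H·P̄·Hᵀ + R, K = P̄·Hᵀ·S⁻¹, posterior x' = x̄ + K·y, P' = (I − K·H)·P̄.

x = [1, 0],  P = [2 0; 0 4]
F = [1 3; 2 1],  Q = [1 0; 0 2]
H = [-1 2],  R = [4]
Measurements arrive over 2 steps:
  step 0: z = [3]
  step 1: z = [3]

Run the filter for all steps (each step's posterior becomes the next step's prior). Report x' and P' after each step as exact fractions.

step 0: x̄ = F·x = [1, 2]
step 0: P̄ = F·P·Fᵀ + Q = [39 16; 16 14]
step 0: y = z − H·x̄ = [0]
step 0: S = H·P̄·Hᵀ + R = [35]
step 0: K = P̄·Hᵀ·S⁻¹ = [-1/5; 12/35]
step 0: x' = x̄ + K·y = [1, 2]
step 0: P' = (I − K·H)·P̄ = [188/5 92/5; 92/5 346/35]
step 1: x̄ = F·x = [7, 4]
step 1: P̄ = F·P·Fᵀ + Q = [8329/35 8178/35; 8178/35 8256/35]
step 1: y = z − H·x̄ = [2]
step 1: S = H·P̄·Hᵀ + R = [8781/35]
step 1: K = P̄·Hᵀ·S⁻¹ = [8027/8781; 2778/2927]
step 1: x' = x̄ + K·y = [77521/8781, 17264/2927]
step 1: P' = (I − K·H)·P̄ = [248692/8781 46800/2927; 46800/2927 28956/2927]

step 0: x' = [1, 2], P' = [188/5 92/5; 92/5 346/35]
step 1: x' = [77521/8781, 17264/2927], P' = [248692/8781 46800/2927; 46800/2927 28956/2927]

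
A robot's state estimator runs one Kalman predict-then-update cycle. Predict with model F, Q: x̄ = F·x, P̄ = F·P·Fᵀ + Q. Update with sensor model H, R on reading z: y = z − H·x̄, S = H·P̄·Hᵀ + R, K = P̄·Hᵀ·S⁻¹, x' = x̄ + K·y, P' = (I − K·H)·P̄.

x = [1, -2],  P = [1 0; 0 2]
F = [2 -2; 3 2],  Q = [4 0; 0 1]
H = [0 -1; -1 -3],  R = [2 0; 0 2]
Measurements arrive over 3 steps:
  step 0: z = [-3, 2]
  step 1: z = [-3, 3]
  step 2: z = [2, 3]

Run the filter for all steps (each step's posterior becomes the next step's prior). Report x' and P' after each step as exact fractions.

step 0: x̄ = F·x = [6, -1]
step 0: P̄ = F·P·Fᵀ + Q = [16 -2; -2 18]
step 0: y = z − H·x̄ = [-4, 5]
step 0: S = H·P̄·Hᵀ + R = [20 52; 52 168]
step 0: K = P̄·Hᵀ·S⁻¹ = [107/82 -19/41; -20/41 -13/82]
step 0: x' = x̄ + K·y = [-63/41, 13/82]
step 0: P' = (I − K·H)·P̄ = [359/41 -107/41; -107/41 40/41]
step 1: x̄ = F·x = [-139/41, -176/41]
step 1: P̄ = F·P·Fᵀ + Q = [2616/41 2208/41; 2208/41 2148/41]
step 1: y = z − H·x̄ = [-299/41, -544/41]
step 1: S = H·P̄·Hᵀ + R = [2230/41 8652/41; 8652/41 35278/41]
step 1: K = P̄·Hᵀ·S⁻¹ = [12504/23249 -9156/23249; -5610/23249 -4326/23249]
step 1: x' = x̄ + K·y = [-48523/23249, -1490/23249]
step 1: P' = (I − K·H)·P̄ = [93336/23249 -25008/23249; -25008/23249 11220/23249]
step 2: x̄ = F·x = [-94066/23249, -148549/23249]
step 2: P̄ = F·P·Fᵀ + Q = [711284/23249 565152/23249; 565152/23249 608057/23249]
step 2: y = z − H·x̄ = [-102051/23249, -469966/23249]
step 2: S = H·P̄·Hᵀ + R = [654555/23249 2389323/23249; 2389323/23249 9621207/23249]
step 2: K = P̄·Hᵀ·S⁻¹ = [1122037/2110287 -806533/2110287; -337835/1406858 -796441/4220574]
step 2: x' = x̄ + K·y = [2840201/2110287, -6418885/4220574]
step 2: P' = (I − K·H)·P̄ = [8345288/2110287 -2244074/2110287; -2244074/2110287 337835/703429]

step 0: x' = [-63/41, 13/82], P' = [359/41 -107/41; -107/41 40/41]
step 1: x' = [-48523/23249, -1490/23249], P' = [93336/23249 -25008/23249; -25008/23249 11220/23249]
step 2: x' = [2840201/2110287, -6418885/4220574], P' = [8345288/2110287 -2244074/2110287; -2244074/2110287 337835/703429]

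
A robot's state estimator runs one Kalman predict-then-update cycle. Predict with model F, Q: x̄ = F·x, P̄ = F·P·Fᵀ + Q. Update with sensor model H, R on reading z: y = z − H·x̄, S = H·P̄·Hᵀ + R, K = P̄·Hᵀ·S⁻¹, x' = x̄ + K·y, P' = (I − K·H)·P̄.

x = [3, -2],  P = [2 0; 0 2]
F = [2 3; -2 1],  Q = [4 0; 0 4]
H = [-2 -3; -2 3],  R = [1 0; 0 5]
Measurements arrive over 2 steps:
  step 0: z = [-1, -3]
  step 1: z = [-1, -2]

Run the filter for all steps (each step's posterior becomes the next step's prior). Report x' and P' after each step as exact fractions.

step 0: x' = [65268/61289, -25332/61289], P' = [22614/61289 -9994/61289; -9994/61289 10054/61289]
step 1: x' = [245703226/303947065, -68916406/303947065], P' = [105197026/303947065 -46175446/303947065; -46175446/303947065 48002066/303947065]

step 0: x̄ = F·x = [0, -8]
step 0: P̄ = F·P·Fᵀ + Q = [30 -2; -2 14]
step 0: y = z − H·x̄ = [-25, 21]
step 0: S = H·P̄·Hᵀ + R = [223 -6; -6 275]
step 0: K = P̄·Hᵀ·S⁻¹ = [-15246/61289 -15042/61289; -10174/61289 10030/61289]
step 0: x' = x̄ + K·y = [65268/61289, -25332/61289]
step 0: P' = (I − K·H)·P̄ = [22614/61289 -9994/61289; -9994/61289 10054/61289]
step 1: x̄ = F·x = [54540/61289, -155868/61289]
step 1: P̄ = F·P·Fᵀ + Q = [306170/61289 -20318/61289; -20318/61289 385642/61289]
step 1: y = z − H·x̄ = [-419813/61289, 454106/61289]
step 1: S = H·P̄·Hᵀ + R = [4512931/61289 -2246098/61289; -2246098/61289 5245719/61289]
step 1: K = P̄·Hᵀ·S⁻¹ = [-71867714/303947065 -69784078/303947065; -51655306/303947065 47271418/303947065]
step 1: x' = x̄ + K·y = [245703226/303947065, -68916406/303947065]
step 1: P' = (I − K·H)·P̄ = [105197026/303947065 -46175446/303947065; -46175446/303947065 48002066/303947065]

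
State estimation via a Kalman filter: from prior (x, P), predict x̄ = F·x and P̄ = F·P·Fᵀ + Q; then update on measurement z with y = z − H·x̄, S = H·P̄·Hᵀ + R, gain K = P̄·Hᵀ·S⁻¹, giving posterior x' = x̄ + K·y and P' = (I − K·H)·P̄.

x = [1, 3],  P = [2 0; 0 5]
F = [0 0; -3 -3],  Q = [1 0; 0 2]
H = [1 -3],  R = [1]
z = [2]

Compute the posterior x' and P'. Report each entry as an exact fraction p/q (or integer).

x̄ = F·x = [0, -12]
P̄ = F·P·Fᵀ + Q = [1 0; 0 65]
y = z − H·x̄ = [-34]
S = H·P̄·Hᵀ + R = [587]
K = P̄·Hᵀ·S⁻¹ = [1/587; -195/587]
x' = x̄ + K·y = [-34/587, -414/587]
P' = (I − K·H)·P̄ = [586/587 195/587; 195/587 130/587]

x' = [-34/587, -414/587]
P' = [586/587 195/587; 195/587 130/587]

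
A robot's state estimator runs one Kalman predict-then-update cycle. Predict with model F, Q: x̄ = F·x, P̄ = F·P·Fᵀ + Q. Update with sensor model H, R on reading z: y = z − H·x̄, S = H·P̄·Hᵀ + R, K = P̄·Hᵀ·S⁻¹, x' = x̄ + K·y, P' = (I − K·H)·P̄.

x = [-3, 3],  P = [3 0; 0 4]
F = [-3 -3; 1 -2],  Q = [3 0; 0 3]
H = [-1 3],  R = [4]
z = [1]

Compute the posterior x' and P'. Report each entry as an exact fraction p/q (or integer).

x̄ = F·x = [0, -9]
P̄ = F·P·Fᵀ + Q = [66 15; 15 22]
y = z − H·x̄ = [28]
S = H·P̄·Hᵀ + R = [178]
K = P̄·Hᵀ·S⁻¹ = [-21/178; 51/178]
x' = x̄ + K·y = [-294/89, -87/89]
P' = (I − K·H)·P̄ = [11307/178 3741/178; 3741/178 1315/178]

x' = [-294/89, -87/89]
P' = [11307/178 3741/178; 3741/178 1315/178]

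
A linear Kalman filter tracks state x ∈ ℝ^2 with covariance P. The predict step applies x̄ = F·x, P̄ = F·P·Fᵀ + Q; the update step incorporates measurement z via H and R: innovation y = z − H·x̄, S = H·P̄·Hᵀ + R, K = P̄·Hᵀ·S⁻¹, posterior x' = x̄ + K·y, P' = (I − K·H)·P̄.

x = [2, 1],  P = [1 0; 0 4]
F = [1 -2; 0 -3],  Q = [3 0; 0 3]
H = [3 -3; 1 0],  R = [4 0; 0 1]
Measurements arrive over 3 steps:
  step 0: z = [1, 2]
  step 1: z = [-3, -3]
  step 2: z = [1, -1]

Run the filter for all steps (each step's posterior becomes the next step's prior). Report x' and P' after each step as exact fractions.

step 0: x̄ = F·x = [0, -3]
step 0: P̄ = F·P·Fᵀ + Q = [20 24; 24 39]
step 0: y = z − H·x̄ = [-8, 2]
step 0: S = H·P̄·Hᵀ + R = [103 -12; -12 21]
step 0: K = P̄·Hᵀ·S⁻¹ = [-4/673 1916/2019; -219/673 644/673]
step 0: x' = x̄ + K·y = [3928/2019, 1021/673]
step 0: P' = (I − K·H)·P̄ = [1916/2019 644/673; 644/673 936/673]
step 1: x̄ = F·x = [-2198/2019, -3063/673]
step 1: P̄ = F·P·Fᵀ + Q = [11477/2019 3684/673; 3684/673 10443/673]
step 1: y = z − H·x̄ = [-9010/673, -3859/2019]
step 1: S = H·P̄·Hᵀ + R = [64798/673 425/673; 425/673 13496/2019]
step 1: K = P̄·Hᵀ·S⁻¹ = [1275/1298621 1104227/1298621; -413604/1298621 1102527/1298621]
step 1: x' = x̄ + K·y = [-3541379/1298621, -2480418/1298621]
step 1: P' = (I − K·H)·P̄ = [1104227/1298621 1102527/1298621; 1102527/1298621 1653999/1298621]
step 2: x̄ = F·x = [1419457/1298621, 7441254/1298621]
step 2: P̄ = F·P·Fᵀ + Q = [7205978/1298621 6616413/1298621; 6616413/1298621 18781854/1298621]
step 2: y = z − H·x̄ = [19364012/1298621, -2718078/1298621]
step 2: S = H·P̄·Hᵀ + R = [119989538/1298621 1768695/1298621; 1768695/1298621 8504599/1298621]
step 2: K = P̄·Hᵀ·S⁻¹ = [1768695/783396097 663406559/783396097; -248023872/783396097 661048299/783396097]
step 2: x' = x̄ + K·y = [-505878673/783396097, -592989588/783396097]
step 2: P' = (I − K·H)·P̄ = [663406559/783396097 661048299/783396097; 661048299/783396097 991746795/783396097]

step 0: x' = [3928/2019, 1021/673], P' = [1916/2019 644/673; 644/673 936/673]
step 1: x' = [-3541379/1298621, -2480418/1298621], P' = [1104227/1298621 1102527/1298621; 1102527/1298621 1653999/1298621]
step 2: x' = [-505878673/783396097, -592989588/783396097], P' = [663406559/783396097 661048299/783396097; 661048299/783396097 991746795/783396097]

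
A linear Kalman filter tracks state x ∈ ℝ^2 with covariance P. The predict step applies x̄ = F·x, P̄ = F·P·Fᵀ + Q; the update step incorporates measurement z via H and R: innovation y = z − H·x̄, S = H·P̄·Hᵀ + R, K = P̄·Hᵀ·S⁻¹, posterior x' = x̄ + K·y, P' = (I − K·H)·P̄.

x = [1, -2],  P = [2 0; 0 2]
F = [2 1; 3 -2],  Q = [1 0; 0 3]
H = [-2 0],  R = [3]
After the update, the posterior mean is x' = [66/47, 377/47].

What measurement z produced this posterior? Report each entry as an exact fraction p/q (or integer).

z = [-3]

x̄ = F·x = [0, 7]
P̄ = F·P·Fᵀ + Q = [11 8; 8 29]
S = H·P̄·Hᵀ + R = [47]
K = P̄·Hᵀ·S⁻¹ = [-22/47; -16/47]
x' − x̄ = [66/47, 48/47] = K·y
y = (KᵀK)⁻¹·Kᵀ·(x' − x̄) = [-3]
z = y + H·x̄ = [-3] + [0] = [-3]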